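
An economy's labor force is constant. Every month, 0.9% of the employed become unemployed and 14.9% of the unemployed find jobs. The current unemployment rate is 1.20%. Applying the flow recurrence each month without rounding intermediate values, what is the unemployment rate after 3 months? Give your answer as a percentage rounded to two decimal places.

Unemployment rate after three months ≈ 3.01%.

With a fixed labor force, u_{t+1} = u_t + s·(1−u_t) − f·u_t = u_t·(1−s−f) + s.
Here 1−s−f = 0.842 and s = 0.009.
u_1 = 0.012000 × 0.842 + 0.009 = 0.019104.
u_2 = 0.019104 × 0.842 + 0.009 = 0.025086.
u_3 = 0.025086 × 0.842 + 0.009 = 0.030122.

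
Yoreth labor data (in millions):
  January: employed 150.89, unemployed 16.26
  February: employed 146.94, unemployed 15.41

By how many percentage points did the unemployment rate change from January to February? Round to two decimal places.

January: labor force = 150.89 + 16.26 = 167.15; u = 16.26/167.15 = 9.73%.
February: labor force = 146.94 + 15.41 = 162.35; u = 15.41/162.35 = 9.49%.
Change = 9.49% − 9.73% = −0.24 pp.

The unemployment rate changed by −0.24 percentage points.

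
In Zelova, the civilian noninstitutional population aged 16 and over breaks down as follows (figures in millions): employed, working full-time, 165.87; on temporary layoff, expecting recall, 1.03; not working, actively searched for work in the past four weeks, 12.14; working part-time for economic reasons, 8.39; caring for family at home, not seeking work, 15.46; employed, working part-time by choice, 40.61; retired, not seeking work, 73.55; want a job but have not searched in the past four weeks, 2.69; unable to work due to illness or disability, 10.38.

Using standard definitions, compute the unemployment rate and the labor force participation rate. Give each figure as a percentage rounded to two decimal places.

Unemployment rate ≈ 5.78%; labor force participation rate ≈ 69.08%.

Employed = 165.87 + 8.39 + 40.61 = 214.87 million (anyone who worked, including part-time for economic reasons, counts as employed).
Unemployed = 1.03 + 12.14 = 13.17 million (jobless and actively searching, or on temporary layoff).
Labor force = 214.87 + 13.17 = 228.04 million.
Not in labor force = 15.46 + 73.55 + 2.69 + 10.38 = 102.08 million (those not working and not actively searching are outside the labor force — including those who want a job but have given up searching).
Civilian working-age population = 228.04 + 102.08 = 330.12 million.
Unemployment rate = 13.17 / 228.04 = 5.78%.
Labor force participation rate = 228.04 / 330.12 = 69.08%.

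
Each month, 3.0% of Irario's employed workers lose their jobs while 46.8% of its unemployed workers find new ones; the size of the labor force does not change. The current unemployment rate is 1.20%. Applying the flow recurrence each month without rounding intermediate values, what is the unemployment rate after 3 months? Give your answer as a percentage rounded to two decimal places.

With a fixed labor force, u_{t+1} = u_t + s·(1−u_t) − f·u_t = u_t·(1−s−f) + s.
Here 1−s−f = 0.502 and s = 0.030.
u_1 = 0.012000 × 0.502 + 0.030 = 0.036024.
u_2 = 0.036024 × 0.502 + 0.030 = 0.048084.
u_3 = 0.048084 × 0.502 + 0.030 = 0.054138.

Unemployment rate after three months ≈ 5.41%.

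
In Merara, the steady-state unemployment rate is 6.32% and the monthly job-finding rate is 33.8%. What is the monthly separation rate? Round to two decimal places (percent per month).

From u* = s/(s+f): s = u·f/(1−u).
s = 0.0632 × 33.8 / (1 − 0.0632) = 2.1362 / 0.9368 ≈ 2.28% per month.

Separation rate ≈ 2.28% per month.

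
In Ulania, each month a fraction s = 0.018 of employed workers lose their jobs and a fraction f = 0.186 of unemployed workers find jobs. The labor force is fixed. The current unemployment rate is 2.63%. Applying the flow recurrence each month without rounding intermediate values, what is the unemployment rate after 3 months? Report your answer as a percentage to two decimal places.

With a fixed labor force, u_{t+1} = u_t + s·(1−u_t) − f·u_t = u_t·(1−s−f) + s.
Here 1−s−f = 0.796 and s = 0.018.
u_1 = 0.026300 × 0.796 + 0.018 = 0.038935.
u_2 = 0.038935 × 0.796 + 0.018 = 0.048992.
u_3 = 0.048992 × 0.796 + 0.018 = 0.056998.

Unemployment rate after three months ≈ 5.70%.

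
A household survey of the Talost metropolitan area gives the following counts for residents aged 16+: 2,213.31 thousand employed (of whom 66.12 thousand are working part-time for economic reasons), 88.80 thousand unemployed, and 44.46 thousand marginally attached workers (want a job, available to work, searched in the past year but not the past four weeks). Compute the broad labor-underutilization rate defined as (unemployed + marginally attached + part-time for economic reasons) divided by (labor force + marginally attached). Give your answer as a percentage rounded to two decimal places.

Broad underutilization rate ≈ 8.50%.

Labor force = 2,213.31 + 88.80 = 2,302.11 thousand.
Numerator = 88.80 + 44.46 + 66.12 = 199.38 thousand.
Denominator = 2,302.11 + 44.46 = 2,346.57 thousand.
Broad rate = 199.38 / 2,346.57 = 8.50%.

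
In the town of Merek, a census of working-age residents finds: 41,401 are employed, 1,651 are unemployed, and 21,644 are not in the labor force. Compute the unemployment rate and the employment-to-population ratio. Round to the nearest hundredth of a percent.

Unemployment rate ≈ 3.83%; employment-population ratio ≈ 63.99%.

Labor force = employed + unemployed = 41,401 + 1,651 = 43,052.
Working-age population = 43,052 + 21,644 = 64,696.
Unemployment rate = 1,651 / 43,052 = 3.83%.
Employment-population ratio = 41,401 / 64,696 = 63.99%.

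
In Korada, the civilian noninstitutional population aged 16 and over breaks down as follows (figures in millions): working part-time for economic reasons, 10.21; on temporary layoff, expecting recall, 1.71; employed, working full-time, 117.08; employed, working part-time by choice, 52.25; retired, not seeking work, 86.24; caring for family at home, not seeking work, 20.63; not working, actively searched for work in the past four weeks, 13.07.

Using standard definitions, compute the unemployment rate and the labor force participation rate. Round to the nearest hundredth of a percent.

Employed = 10.21 + 117.08 + 52.25 = 179.54 million (anyone who worked, including part-time for economic reasons, counts as employed).
Unemployed = 1.71 + 13.07 = 14.78 million (jobless and actively searching, or on temporary layoff).
Labor force = 179.54 + 14.78 = 194.32 million.
Not in labor force = 86.24 + 20.63 = 106.87 million (those not working and not actively searching are outside the labor force).
Civilian working-age population = 194.32 + 106.87 = 301.19 million.
Unemployment rate = 14.78 / 194.32 = 7.61%.
Labor force participation rate = 194.32 / 301.19 = 64.52%.

Unemployment rate ≈ 7.61%; labor force participation rate ≈ 64.52%.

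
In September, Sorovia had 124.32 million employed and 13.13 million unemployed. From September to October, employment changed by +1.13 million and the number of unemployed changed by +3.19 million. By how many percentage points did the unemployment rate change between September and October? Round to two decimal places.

The unemployment rate changed by +1.96 percentage points.

September: labor force = 124.32 + 13.13 = 137.45; u = 13.13/137.45 = 9.55%.
October: labor force = 125.45 + 16.32 = 141.77; u = 16.32/141.77 = 11.51%.
Change = 11.51% − 9.55% = +1.96 pp.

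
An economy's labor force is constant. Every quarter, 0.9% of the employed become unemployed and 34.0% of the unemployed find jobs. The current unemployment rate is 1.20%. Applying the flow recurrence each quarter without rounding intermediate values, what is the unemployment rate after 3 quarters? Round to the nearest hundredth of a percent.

Unemployment rate after three quarters ≈ 2.20%.

With a fixed labor force, u_{t+1} = u_t + s·(1−u_t) − f·u_t = u_t·(1−s−f) + s.
Here 1−s−f = 0.651 and s = 0.009.
u_1 = 0.012000 × 0.651 + 0.009 = 0.016812.
u_2 = 0.016812 × 0.651 + 0.009 = 0.019945.
u_3 = 0.019945 × 0.651 + 0.009 = 0.021984.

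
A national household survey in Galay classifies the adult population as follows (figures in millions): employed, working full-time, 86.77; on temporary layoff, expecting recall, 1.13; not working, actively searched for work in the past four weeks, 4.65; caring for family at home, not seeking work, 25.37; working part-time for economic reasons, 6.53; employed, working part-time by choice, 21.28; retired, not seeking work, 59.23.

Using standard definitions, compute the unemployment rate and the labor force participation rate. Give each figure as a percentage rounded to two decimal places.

Unemployment rate ≈ 4.80%; labor force participation rate ≈ 58.72%.

Employed = 86.77 + 6.53 + 21.28 = 114.58 million (anyone who worked, including part-time for economic reasons, counts as employed).
Unemployed = 1.13 + 4.65 = 5.78 million (jobless and actively searching, or on temporary layoff).
Labor force = 114.58 + 5.78 = 120.36 million.
Not in labor force = 25.37 + 59.23 = 84.60 million (those not working and not actively searching are outside the labor force).
Civilian working-age population = 120.36 + 84.60 = 204.96 million.
Unemployment rate = 5.78 / 120.36 = 4.80%.
Labor force participation rate = 120.36 / 204.96 = 58.72%.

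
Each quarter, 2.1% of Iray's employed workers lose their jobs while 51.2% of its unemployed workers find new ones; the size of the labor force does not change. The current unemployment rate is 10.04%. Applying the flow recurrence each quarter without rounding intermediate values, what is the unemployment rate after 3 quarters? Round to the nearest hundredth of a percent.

Unemployment rate after three quarters ≈ 4.56%.

With a fixed labor force, u_{t+1} = u_t + s·(1−u_t) − f·u_t = u_t·(1−s−f) + s.
Here 1−s−f = 0.467 and s = 0.021.
u_1 = 0.100400 × 0.467 + 0.021 = 0.067887.
u_2 = 0.067887 × 0.467 + 0.021 = 0.052703.
u_3 = 0.052703 × 0.467 + 0.021 = 0.045612.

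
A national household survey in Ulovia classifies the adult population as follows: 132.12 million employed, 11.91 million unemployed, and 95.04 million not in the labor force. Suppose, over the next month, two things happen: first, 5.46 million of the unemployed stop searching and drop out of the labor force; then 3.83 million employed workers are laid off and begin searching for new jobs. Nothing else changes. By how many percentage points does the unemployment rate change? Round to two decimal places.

Initially, labor force = 132.12 + 11.91 = 144.03 million, so u = 11.91/144.03 = 8.27%.
After the first change, unemployed and labor force both fall by 5.46 → E = 132.12, U = 6.45, labor force = 138.57 million.
After the second change, employed falls and unemployed rises by 3.83; labor force unchanged → E = 128.29, U = 10.28, labor force = 138.57 million.
New unemployment rate = 10.28 / 138.57 = 7.42%.
Change = 7.42% − 8.27% = −0.85 percentage points.

The unemployment rate changes by −0.85 percentage points.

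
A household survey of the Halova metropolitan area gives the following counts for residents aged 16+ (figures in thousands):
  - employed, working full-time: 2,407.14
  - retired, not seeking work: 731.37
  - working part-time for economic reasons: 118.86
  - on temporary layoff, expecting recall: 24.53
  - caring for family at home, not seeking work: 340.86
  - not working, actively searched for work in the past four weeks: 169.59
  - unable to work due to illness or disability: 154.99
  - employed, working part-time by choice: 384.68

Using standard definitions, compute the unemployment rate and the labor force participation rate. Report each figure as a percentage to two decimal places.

Employed = 2,407.14 + 118.86 + 384.68 = 2,910.68 thousand (anyone who worked, including part-time for economic reasons, counts as employed).
Unemployed = 24.53 + 169.59 = 194.12 thousand (jobless and actively searching, or on temporary layoff).
Labor force = 2,910.68 + 194.12 = 3,104.80 thousand.
Not in labor force = 731.37 + 340.86 + 154.99 = 1,227.22 thousand (those not working and not actively searching are outside the labor force).
Civilian working-age population = 3,104.80 + 1,227.22 = 4,332.02 thousand.
Unemployment rate = 194.12 / 3,104.80 = 6.25%.
Labor force participation rate = 3,104.80 / 4,332.02 = 71.67%.

Unemployment rate ≈ 6.25%; labor force participation rate ≈ 71.67%.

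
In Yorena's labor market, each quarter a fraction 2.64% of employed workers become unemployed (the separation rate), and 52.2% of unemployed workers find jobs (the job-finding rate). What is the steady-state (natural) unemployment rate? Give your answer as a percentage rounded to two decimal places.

At steady state the flows balance: s·E = f·U, so U/(E+U) = s/(s+f).
u* = 2.64 / (2.64 + 52.2) = 2.64 / 54.84 = 4.81%.

Steady-state unemployment rate ≈ 4.81%.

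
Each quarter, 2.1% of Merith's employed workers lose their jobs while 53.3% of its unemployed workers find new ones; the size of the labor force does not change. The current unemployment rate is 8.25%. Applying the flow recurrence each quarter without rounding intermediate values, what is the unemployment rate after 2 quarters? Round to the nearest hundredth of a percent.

Unemployment rate after two quarters ≈ 4.68%.

With a fixed labor force, u_{t+1} = u_t + s·(1−u_t) − f·u_t = u_t·(1−s−f) + s.
Here 1−s−f = 0.446 and s = 0.021.
u_1 = 0.082500 × 0.446 + 0.021 = 0.057795.
u_2 = 0.057795 × 0.446 + 0.021 = 0.046777.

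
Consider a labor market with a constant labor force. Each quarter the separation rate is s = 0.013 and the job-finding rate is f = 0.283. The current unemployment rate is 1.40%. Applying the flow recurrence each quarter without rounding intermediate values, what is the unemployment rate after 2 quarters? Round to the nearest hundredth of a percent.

Unemployment rate after two quarters ≈ 2.91%.

With a fixed labor force, u_{t+1} = u_t + s·(1−u_t) − f·u_t = u_t·(1−s−f) + s.
Here 1−s−f = 0.704 and s = 0.013.
u_1 = 0.014000 × 0.704 + 0.013 = 0.022856.
u_2 = 0.022856 × 0.704 + 0.013 = 0.029091.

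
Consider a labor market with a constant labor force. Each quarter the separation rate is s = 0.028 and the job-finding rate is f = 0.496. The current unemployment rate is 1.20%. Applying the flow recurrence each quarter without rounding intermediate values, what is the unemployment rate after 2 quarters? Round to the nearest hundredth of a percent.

With a fixed labor force, u_{t+1} = u_t + s·(1−u_t) − f·u_t = u_t·(1−s−f) + s.
Here 1−s−f = 0.476 and s = 0.028.
u_1 = 0.012000 × 0.476 + 0.028 = 0.033712.
u_2 = 0.033712 × 0.476 + 0.028 = 0.044047.

Unemployment rate after two quarters ≈ 4.40%.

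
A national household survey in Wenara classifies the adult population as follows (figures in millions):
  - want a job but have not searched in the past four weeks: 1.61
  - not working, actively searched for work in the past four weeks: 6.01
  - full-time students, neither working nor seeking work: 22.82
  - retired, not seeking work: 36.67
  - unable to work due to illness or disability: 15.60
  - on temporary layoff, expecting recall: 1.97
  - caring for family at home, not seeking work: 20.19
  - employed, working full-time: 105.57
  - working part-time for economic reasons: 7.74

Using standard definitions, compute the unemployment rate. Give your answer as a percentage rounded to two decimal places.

Unemployment rate ≈ 6.58%.

Employed = 105.57 + 7.74 = 113.31 million (anyone who worked, including part-time for economic reasons, counts as employed).
Unemployed = 6.01 + 1.97 = 7.98 million (jobless and actively searching, or on temporary layoff).
Labor force = 113.31 + 7.98 = 121.29 million.
Unemployment rate = 7.98 / 121.29 = 6.58%.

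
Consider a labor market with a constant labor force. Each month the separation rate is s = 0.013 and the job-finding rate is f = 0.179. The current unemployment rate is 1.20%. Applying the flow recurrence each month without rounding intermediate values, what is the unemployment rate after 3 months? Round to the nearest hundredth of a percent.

Unemployment rate after three months ≈ 3.83%.

With a fixed labor force, u_{t+1} = u_t + s·(1−u_t) − f·u_t = u_t·(1−s−f) + s.
Here 1−s−f = 0.808 and s = 0.013.
u_1 = 0.012000 × 0.808 + 0.013 = 0.022696.
u_2 = 0.022696 × 0.808 + 0.013 = 0.031338.
u_3 = 0.031338 × 0.808 + 0.013 = 0.038321.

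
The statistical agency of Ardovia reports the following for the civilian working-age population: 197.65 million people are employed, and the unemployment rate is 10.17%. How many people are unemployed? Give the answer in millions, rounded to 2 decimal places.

About 22.38 million are unemployed.

Let U be the number unemployed. The labor force is E + U, and U/(E+U) = 0.1017.
So U = 0.1017 × 197.65 / (1 − 0.1017) = 20.1010 / 0.8983 ≈ 22.38 million.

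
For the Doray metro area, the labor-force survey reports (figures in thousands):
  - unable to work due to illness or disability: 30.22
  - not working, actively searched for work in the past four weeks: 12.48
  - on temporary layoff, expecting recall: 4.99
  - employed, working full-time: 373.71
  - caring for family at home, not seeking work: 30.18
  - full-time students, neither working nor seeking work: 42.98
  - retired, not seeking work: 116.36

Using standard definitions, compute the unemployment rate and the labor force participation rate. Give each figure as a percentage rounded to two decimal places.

Unemployment rate ≈ 4.47%; labor force participation rate ≈ 64.03%.

Employed = 373.71 thousand.
Unemployed = 12.48 + 4.99 = 17.47 thousand (jobless and actively searching, or on temporary layoff).
Labor force = 373.71 + 17.47 = 391.18 thousand.
Not in labor force = 30.22 + 30.18 + 42.98 + 116.36 = 219.74 thousand (those not working and not actively searching are outside the labor force).
Civilian working-age population = 391.18 + 219.74 = 610.92 thousand.
Unemployment rate = 17.47 / 391.18 = 4.47%.
Labor force participation rate = 391.18 / 610.92 = 64.03%.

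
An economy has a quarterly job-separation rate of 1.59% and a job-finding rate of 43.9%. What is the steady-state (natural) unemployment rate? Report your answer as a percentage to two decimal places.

At steady state the flows balance: s·E = f·U, so U/(E+U) = s/(s+f).
u* = 1.59 / (1.59 + 43.9) = 1.59 / 45.49 = 3.50%.

Steady-state unemployment rate ≈ 3.50%.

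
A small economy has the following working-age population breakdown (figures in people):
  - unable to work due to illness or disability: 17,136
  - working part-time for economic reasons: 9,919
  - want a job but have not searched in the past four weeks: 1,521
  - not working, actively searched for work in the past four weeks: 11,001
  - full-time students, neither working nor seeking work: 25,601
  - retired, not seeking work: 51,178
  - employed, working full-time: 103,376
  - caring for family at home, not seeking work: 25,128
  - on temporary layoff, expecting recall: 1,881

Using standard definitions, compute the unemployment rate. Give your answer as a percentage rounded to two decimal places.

Employed = 9,919 + 103,376 = 113,295 (anyone who worked, including part-time for economic reasons, counts as employed).
Unemployed = 11,001 + 1,881 = 12,882 (jobless and actively searching, or on temporary layoff).
Labor force = 113,295 + 12,882 = 126,177.
Unemployment rate = 12,882 / 126,177 = 10.21%.

Unemployment rate ≈ 10.21%.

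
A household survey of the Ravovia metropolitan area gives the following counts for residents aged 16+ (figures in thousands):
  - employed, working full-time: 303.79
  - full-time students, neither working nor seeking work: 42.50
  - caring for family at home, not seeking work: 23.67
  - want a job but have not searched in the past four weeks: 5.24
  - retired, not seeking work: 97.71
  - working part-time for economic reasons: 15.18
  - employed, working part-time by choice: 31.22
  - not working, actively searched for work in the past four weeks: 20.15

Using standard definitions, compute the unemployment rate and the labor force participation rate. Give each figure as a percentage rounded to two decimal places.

Employed = 303.79 + 15.18 + 31.22 = 350.19 thousand (anyone who worked, including part-time for economic reasons, counts as employed).
Unemployed = 20.15 thousand.
Labor force = 350.19 + 20.15 = 370.34 thousand.
Not in labor force = 42.50 + 23.67 + 5.24 + 97.71 = 169.12 thousand (those not working and not actively searching are outside the labor force — including those who want a job but have given up searching).
Civilian working-age population = 370.34 + 169.12 = 539.46 thousand.
Unemployment rate = 20.15 / 370.34 = 5.44%.
Labor force participation rate = 370.34 / 539.46 = 68.65%.

Unemployment rate ≈ 5.44%; labor force participation rate ≈ 68.65%.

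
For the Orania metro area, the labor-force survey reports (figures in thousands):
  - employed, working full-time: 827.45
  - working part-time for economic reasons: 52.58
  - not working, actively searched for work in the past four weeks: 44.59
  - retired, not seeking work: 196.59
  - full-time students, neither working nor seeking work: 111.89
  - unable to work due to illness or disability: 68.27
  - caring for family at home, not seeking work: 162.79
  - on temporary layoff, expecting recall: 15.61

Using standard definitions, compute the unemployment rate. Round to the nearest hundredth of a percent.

Unemployment rate ≈ 6.40%.

Employed = 827.45 + 52.58 = 880.03 thousand (anyone who worked, including part-time for economic reasons, counts as employed).
Unemployed = 44.59 + 15.61 = 60.20 thousand (jobless and actively searching, or on temporary layoff).
Labor force = 880.03 + 60.20 = 940.23 thousand.
Unemployment rate = 60.20 / 940.23 = 6.40%.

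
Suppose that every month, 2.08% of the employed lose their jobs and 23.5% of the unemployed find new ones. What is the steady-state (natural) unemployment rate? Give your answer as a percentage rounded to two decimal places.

Steady-state unemployment rate ≈ 8.13%.

At steady state the flows balance: s·E = f·U, so U/(E+U) = s/(s+f).
u* = 2.08 / (2.08 + 23.5) = 2.08 / 25.58 = 8.13%.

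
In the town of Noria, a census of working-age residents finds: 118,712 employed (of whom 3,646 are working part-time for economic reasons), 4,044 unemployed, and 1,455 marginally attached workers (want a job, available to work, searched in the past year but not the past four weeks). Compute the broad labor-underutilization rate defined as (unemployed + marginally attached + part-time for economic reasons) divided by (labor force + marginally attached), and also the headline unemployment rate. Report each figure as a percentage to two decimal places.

Broad underutilization rate ≈ 7.36%; headline unemployment rate ≈ 3.29%.

Labor force = 118,712 + 4,044 = 122,756.
Numerator = 4,044 + 1,455 + 3,646 = 9,145.
Denominator = 122,756 + 1,455 = 124,211.
Broad rate = 9,145 / 124,211 = 7.36%.
Headline unemployment rate = 4,044 / 122,756 = 3.29%.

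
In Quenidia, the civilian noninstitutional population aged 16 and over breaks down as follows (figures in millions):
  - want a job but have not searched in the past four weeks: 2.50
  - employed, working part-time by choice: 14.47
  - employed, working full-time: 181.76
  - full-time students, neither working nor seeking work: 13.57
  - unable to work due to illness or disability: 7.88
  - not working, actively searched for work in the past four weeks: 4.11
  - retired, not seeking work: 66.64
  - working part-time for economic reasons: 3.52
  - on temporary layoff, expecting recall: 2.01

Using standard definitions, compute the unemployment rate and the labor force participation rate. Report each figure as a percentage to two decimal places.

Employed = 14.47 + 181.76 + 3.52 = 199.75 million (anyone who worked, including part-time for economic reasons, counts as employed).
Unemployed = 4.11 + 2.01 = 6.12 million (jobless and actively searching, or on temporary layoff).
Labor force = 199.75 + 6.12 = 205.87 million.
Not in labor force = 2.50 + 13.57 + 7.88 + 66.64 = 90.59 million (those not working and not actively searching are outside the labor force — including those who want a job but have given up searching).
Civilian working-age population = 205.87 + 90.59 = 296.46 million.
Unemployment rate = 6.12 / 205.87 = 2.97%.
Labor force participation rate = 205.87 / 296.46 = 69.44%.

Unemployment rate ≈ 2.97%; labor force participation rate ≈ 69.44%.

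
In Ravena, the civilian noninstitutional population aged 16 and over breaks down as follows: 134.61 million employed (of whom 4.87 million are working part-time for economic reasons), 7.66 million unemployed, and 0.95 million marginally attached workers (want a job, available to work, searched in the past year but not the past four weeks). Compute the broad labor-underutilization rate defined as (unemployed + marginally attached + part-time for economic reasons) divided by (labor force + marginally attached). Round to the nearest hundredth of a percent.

Broad underutilization rate ≈ 9.41%.

Labor force = 134.61 + 7.66 = 142.27 million.
Numerator = 7.66 + 0.95 + 4.87 = 13.48 million.
Denominator = 142.27 + 0.95 = 143.22 million.
Broad rate = 13.48 / 143.22 = 9.41%.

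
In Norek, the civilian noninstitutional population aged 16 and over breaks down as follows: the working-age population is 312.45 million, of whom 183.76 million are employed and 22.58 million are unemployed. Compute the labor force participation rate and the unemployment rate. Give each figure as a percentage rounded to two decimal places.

Labor force = employed + unemployed = 183.76 + 22.58 = 206.34 million.
Unemployment rate = 22.58 / 206.34 = 10.94%.
Labor force participation rate = 206.34 / 312.45 = 66.04%.

Labor force participation rate ≈ 66.04%; unemployment rate ≈ 10.94%.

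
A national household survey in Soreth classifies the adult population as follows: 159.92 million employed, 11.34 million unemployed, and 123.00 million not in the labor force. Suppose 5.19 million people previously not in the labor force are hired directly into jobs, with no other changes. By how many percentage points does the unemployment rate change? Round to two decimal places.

Initially, labor force = 159.92 + 11.34 = 171.26 million, so u = 11.34/171.26 = 6.62%.
After the change, employed and labor force both rise by 5.19; unemployed unchanged → E = 165.11, U = 11.34, labor force = 176.45 million.
New unemployment rate = 11.34 / 176.45 = 6.43%.
Change = 6.43% − 6.62% = −0.19 percentage points.

The unemployment rate changes by −0.19 percentage points.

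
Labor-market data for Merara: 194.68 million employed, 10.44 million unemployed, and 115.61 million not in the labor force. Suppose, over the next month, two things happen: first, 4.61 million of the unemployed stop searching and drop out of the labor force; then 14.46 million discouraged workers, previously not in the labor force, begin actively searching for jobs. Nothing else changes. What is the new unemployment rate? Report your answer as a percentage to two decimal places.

New unemployment rate ≈ 9.44%.

Initially, labor force = 194.68 + 10.44 = 205.12 million, so u = 10.44/205.12 = 5.09%.
After the first change, unemployed and labor force both fall by 4.61 → E = 194.68, U = 5.83, labor force = 200.51 million.
After the second change, unemployed and labor force both rise by 14.46 → E = 194.68, U = 20.29, labor force = 214.97 million.
New unemployment rate = 20.29 / 214.97 = 9.44%.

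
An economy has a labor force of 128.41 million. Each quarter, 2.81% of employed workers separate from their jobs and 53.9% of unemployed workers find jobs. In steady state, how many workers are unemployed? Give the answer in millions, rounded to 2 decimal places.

About 6.36 million are unemployed in steady state.

Steady-state unemployment rate u* = s/(s+f) = 2.81/(2.81+53.9) = 0.049550.
Unemployed = u* × labor force = 0.049550 × 128.41 ≈ 6.36 million.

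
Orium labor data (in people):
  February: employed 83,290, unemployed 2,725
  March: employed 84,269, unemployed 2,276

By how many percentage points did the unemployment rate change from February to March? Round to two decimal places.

February: labor force = 83,290 + 2,725 = 86,015; u = 2,725/86,015 = 3.17%.
March: labor force = 84,269 + 2,276 = 86,545; u = 2,276/86,545 = 2.63%.
Change = 2.63% − 3.17% = −0.54 pp.

The unemployment rate changed by −0.54 percentage points.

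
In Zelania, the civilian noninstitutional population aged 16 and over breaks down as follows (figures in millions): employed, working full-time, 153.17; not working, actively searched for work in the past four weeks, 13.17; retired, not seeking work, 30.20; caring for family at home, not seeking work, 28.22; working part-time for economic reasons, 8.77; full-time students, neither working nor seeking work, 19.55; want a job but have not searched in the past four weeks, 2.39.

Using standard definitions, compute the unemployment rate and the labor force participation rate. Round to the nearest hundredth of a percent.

Employed = 153.17 + 8.77 = 161.94 million (anyone who worked, including part-time for economic reasons, counts as employed).
Unemployed = 13.17 million.
Labor force = 161.94 + 13.17 = 175.11 million.
Not in labor force = 30.20 + 28.22 + 19.55 + 2.39 = 80.36 million (those not working and not actively searching are outside the labor force — including those who want a job but have given up searching).
Civilian working-age population = 175.11 + 80.36 = 255.47 million.
Unemployment rate = 13.17 / 175.11 = 7.52%.
Labor force participation rate = 175.11 / 255.47 = 68.54%.

Unemployment rate ≈ 7.52%; labor force participation rate ≈ 68.54%.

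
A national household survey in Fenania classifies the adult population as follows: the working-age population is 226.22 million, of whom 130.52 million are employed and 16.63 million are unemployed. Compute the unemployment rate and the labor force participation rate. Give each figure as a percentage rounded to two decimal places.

Labor force = employed + unemployed = 130.52 + 16.63 = 147.15 million.
Unemployment rate = 16.63 / 147.15 = 11.30%.
Labor force participation rate = 147.15 / 226.22 = 65.05%.

Unemployment rate ≈ 11.30%; labor force participation rate ≈ 65.05%.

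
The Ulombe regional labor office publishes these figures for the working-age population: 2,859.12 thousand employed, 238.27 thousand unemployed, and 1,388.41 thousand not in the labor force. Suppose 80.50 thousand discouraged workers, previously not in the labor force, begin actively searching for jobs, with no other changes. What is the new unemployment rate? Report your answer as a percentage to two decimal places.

New unemployment rate ≈ 10.03%.

Initially, labor force = 2,859.12 + 238.27 = 3,097.39 thousand, so u = 238.27/3,097.39 = 7.69%.
After the change, unemployed and labor force both rise by 80.50 → E = 2,859.12, U = 318.77, labor force = 3,177.89 thousand.
New unemployment rate = 318.77 / 3,177.89 = 10.03%.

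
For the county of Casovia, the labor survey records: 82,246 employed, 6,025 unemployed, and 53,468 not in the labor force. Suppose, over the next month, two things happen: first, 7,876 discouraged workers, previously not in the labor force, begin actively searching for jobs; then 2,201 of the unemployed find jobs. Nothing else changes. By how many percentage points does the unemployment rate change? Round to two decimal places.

The unemployment rate changes by +5.34 percentage points.

Initially, labor force = 82,246 + 6,025 = 88,271, so u = 6,025/88,271 = 6.83%.
After the first change, unemployed and labor force both rise by 7,876 → E = 82,246, U = 13,901, labor force = 96,147.
After the second change, unemployed falls and employed rises by 2,201; labor force unchanged → E = 84,447, U = 11,700, labor force = 96,147.
New unemployment rate = 11,700 / 96,147 = 12.17%.
Change = 12.17% − 6.83% = +5.34 percentage points.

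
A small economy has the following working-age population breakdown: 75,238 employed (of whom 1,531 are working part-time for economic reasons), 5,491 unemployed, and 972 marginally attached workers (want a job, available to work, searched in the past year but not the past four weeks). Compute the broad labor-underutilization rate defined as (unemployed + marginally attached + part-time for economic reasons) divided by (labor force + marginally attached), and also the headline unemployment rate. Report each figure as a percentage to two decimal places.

Broad underutilization rate ≈ 9.78%; headline unemployment rate ≈ 6.80%.

Labor force = 75,238 + 5,491 = 80,729.
Numerator = 5,491 + 972 + 1,531 = 7,994.
Denominator = 80,729 + 972 = 81,701.
Broad rate = 7,994 / 81,701 = 9.78%.
Headline unemployment rate = 5,491 / 80,729 = 6.80%.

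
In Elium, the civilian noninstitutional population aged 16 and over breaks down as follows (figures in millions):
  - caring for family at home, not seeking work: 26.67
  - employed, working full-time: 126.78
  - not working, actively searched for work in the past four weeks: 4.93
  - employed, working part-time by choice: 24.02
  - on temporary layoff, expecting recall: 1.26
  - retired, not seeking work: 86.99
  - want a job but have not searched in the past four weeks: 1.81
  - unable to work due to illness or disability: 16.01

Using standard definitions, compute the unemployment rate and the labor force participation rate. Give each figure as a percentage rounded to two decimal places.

Unemployment rate ≈ 3.94%; labor force participation rate ≈ 54.42%.

Employed = 126.78 + 24.02 = 150.80 million.
Unemployed = 4.93 + 1.26 = 6.19 million (jobless and actively searching, or on temporary layoff).
Labor force = 150.80 + 6.19 = 156.99 million.
Not in labor force = 26.67 + 86.99 + 1.81 + 16.01 = 131.48 million (those not working and not actively searching are outside the labor force — including those who want a job but have given up searching).
Civilian working-age population = 156.99 + 131.48 = 288.47 million.
Unemployment rate = 6.19 / 156.99 = 3.94%.
Labor force participation rate = 156.99 / 288.47 = 54.42%.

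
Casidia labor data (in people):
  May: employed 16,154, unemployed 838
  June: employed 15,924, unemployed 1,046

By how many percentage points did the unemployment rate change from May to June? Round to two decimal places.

May: labor force = 16,154 + 838 = 16,992; u = 838/16,992 = 4.93%.
June: labor force = 15,924 + 1,046 = 16,970; u = 1,046/16,970 = 6.16%.
Change = 6.16% − 4.93% = +1.23 pp.

The unemployment rate changed by +1.23 percentage points.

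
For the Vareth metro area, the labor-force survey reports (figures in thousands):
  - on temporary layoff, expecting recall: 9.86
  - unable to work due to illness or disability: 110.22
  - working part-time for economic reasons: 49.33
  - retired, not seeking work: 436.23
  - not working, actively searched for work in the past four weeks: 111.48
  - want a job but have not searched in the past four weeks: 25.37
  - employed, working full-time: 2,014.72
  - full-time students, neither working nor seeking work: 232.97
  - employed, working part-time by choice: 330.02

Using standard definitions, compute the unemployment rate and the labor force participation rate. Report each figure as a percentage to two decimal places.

Unemployment rate ≈ 4.82%; labor force participation rate ≈ 75.76%.

Employed = 49.33 + 2,014.72 + 330.02 = 2,394.07 thousand (anyone who worked, including part-time for economic reasons, counts as employed).
Unemployed = 9.86 + 111.48 = 121.34 thousand (jobless and actively searching, or on temporary layoff).
Labor force = 2,394.07 + 121.34 = 2,515.41 thousand.
Not in labor force = 110.22 + 436.23 + 25.37 + 232.97 = 804.79 thousand (those not working and not actively searching are outside the labor force — including those who want a job but have given up searching).
Civilian working-age population = 2,515.41 + 804.79 = 3,320.20 thousand.
Unemployment rate = 121.34 / 2,515.41 = 4.82%.
Labor force participation rate = 2,515.41 / 3,320.20 = 75.76%.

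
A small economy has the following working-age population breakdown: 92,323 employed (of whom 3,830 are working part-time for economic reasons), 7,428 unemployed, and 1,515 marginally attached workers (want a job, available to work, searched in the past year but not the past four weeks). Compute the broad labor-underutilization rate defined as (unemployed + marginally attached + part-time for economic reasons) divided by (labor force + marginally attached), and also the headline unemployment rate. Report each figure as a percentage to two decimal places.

Labor force = 92,323 + 7,428 = 99,751.
Numerator = 7,428 + 1,515 + 3,830 = 12,773.
Denominator = 99,751 + 1,515 = 101,266.
Broad rate = 12,773 / 101,266 = 12.61%.
Headline unemployment rate = 7,428 / 99,751 = 7.45%.

Broad underutilization rate ≈ 12.61%; headline unemployment rate ≈ 7.45%.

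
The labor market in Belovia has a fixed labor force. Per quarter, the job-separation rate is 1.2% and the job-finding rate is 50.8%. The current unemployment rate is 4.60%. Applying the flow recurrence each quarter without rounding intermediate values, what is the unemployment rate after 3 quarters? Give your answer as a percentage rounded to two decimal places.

With a fixed labor force, u_{t+1} = u_t + s·(1−u_t) − f·u_t = u_t·(1−s−f) + s.
Here 1−s−f = 0.480 and s = 0.012.
u_1 = 0.046000 × 0.480 + 0.012 = 0.034080.
u_2 = 0.034080 × 0.480 + 0.012 = 0.028358.
u_3 = 0.028358 × 0.480 + 0.012 = 0.025612.

Unemployment rate after three quarters ≈ 2.56%.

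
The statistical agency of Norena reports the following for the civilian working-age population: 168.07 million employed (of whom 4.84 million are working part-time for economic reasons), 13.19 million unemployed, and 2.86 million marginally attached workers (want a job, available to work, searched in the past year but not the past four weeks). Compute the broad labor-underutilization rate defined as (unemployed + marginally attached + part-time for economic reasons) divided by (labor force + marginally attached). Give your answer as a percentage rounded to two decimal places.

Broad underutilization rate ≈ 11.35%.

Labor force = 168.07 + 13.19 = 181.26 million.
Numerator = 13.19 + 2.86 + 4.84 = 20.89 million.
Denominator = 181.26 + 2.86 = 184.12 million.
Broad rate = 20.89 / 184.12 = 11.35%.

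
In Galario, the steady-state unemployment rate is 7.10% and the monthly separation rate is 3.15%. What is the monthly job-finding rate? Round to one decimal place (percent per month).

From u* = s/(s+f): f = s·(1−u)/u.
f = 3.15 × (1 − 0.0710) / 0.0710 = 2.9264 / 0.0710 ≈ 41.2% per month.

Job-finding rate ≈ 41.2% per month.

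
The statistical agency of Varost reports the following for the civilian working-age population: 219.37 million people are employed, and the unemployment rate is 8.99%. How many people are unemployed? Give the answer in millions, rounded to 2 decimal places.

Let U be the number unemployed. The labor force is E + U, and U/(E+U) = 0.0899.
So U = 0.0899 × 219.37 / (1 − 0.0899) = 19.7214 / 0.9101 ≈ 21.67 million.

About 21.67 million are unemployed.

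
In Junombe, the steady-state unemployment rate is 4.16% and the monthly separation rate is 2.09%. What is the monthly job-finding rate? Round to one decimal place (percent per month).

From u* = s/(s+f): f = s·(1−u)/u.
f = 2.09 × (1 − 0.0416) / 0.0416 = 2.0031 / 0.0416 ≈ 48.2% per month.

Job-finding rate ≈ 48.2% per month.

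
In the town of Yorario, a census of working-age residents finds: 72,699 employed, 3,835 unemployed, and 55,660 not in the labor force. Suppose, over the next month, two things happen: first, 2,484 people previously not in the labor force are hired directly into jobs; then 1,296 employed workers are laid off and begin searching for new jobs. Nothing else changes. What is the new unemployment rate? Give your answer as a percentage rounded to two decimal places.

New unemployment rate ≈ 6.49%.

Initially, labor force = 72,699 + 3,835 = 76,534, so u = 3,835/76,534 = 5.01%.
After the first change, employed and labor force both rise by 2,484; unemployed unchanged → E = 75,183, U = 3,835, labor force = 79,018.
After the second change, employed falls and unemployed rises by 1,296; labor force unchanged → E = 73,887, U = 5,131, labor force = 79,018.
New unemployment rate = 5,131 / 79,018 = 6.49%.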